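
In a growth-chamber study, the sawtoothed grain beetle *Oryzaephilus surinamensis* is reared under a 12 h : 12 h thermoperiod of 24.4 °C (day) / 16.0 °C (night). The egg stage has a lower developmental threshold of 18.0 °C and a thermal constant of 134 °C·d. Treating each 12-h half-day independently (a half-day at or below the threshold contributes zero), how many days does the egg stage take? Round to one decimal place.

41.9 days

Day half: max(0, 24.4 − 18.0) × 0.5 = 6.4 × 0.5 = 3.20 DD.
Night half: max(0, 16.0 − 18.0) × 0.5 = 0.0 × 0.5 = 0.00 DD.
Per 24 h: 3.20 DD/day.
Duration = 134 / 3.20 = 41.875 ≈ 41.9 days.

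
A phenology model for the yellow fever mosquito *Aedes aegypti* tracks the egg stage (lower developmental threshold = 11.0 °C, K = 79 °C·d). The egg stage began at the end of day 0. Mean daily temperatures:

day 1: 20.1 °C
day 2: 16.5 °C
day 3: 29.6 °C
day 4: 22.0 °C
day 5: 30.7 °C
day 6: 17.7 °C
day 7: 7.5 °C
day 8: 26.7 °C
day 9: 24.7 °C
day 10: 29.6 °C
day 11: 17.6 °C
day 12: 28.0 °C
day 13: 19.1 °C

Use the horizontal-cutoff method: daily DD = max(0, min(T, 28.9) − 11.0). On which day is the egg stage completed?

Daily DD above 11.0 °C (capped at 17.9): 9.1, 5.5, 17.9, 11.0, 17.9, 6.7, 0.0, 15.7, 13.7, 17.9, 6.6, 17.0, 8.1.
Cumulative: 9.1, 14.6, 32.5, 43.5, 61.4, 68.1, 68.1, 83.8, 97.5, 115.4, 122.0, 139.0, 147.1.
The total first reaches 79 DD on day 8.

day 8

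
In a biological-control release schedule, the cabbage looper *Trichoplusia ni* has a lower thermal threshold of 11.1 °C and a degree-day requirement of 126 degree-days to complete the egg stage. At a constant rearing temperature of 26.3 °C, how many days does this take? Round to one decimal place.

Daily accumulation = 26.3 − 11.1 = 15.2 DD/day.
Duration = 126 / 15.2 = 8.289 ≈ 8.3 days.

8.3 days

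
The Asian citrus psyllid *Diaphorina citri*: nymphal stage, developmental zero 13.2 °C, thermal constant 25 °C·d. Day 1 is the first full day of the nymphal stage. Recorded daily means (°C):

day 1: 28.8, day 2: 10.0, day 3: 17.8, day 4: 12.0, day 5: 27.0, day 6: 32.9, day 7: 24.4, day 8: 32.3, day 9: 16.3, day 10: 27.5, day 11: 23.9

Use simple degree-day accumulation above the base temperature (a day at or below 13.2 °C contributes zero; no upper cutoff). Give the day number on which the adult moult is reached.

Daily DD above 13.2 °C: 15.6, 0.0, 4.6, 0.0, 13.8, 19.7, 11.2, 19.1, 3.1, 14.3, 10.7.
Cumulative: 15.6, 15.6, 20.2, 20.2, 34.0, 53.7, 64.9, 84.0, 87.1, 101.4, 112.1.
The total first reaches 25 DD on day 5.

day 5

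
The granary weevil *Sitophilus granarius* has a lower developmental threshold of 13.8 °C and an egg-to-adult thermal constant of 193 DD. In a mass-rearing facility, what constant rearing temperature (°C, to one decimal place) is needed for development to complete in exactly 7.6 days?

39.2 °C

Required daily accumulation = 193 / 7.6 = 25.395 DD/day.
T = T_base + 25.395 = 13.8 + 25.395 = 39.195 ≈ 39.2 °C.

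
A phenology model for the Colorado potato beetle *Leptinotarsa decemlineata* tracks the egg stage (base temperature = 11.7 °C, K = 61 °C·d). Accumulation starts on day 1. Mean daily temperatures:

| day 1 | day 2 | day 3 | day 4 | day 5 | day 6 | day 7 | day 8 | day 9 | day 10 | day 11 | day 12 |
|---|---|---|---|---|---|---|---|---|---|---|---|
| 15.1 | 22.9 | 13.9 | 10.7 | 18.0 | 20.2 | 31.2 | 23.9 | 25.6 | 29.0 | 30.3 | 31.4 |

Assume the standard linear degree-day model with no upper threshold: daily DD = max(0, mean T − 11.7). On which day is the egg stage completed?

day 8

Daily DD above 11.7 °C: 3.4, 11.2, 2.2, 0.0, 6.3, 8.5, 19.5, 12.2, 13.9, 17.3, 18.6, 19.7.
Cumulative: 3.4, 14.6, 16.8, 16.8, 23.1, 31.6, 51.1, 63.3, 77.2, 94.5, 113.1, 132.8.
The total first reaches 61 DD on day 8.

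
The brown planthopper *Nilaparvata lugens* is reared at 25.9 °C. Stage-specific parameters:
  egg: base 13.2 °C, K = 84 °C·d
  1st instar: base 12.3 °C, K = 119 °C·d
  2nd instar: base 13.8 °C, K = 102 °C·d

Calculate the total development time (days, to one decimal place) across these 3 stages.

23.8 days

egg: 84 / (25.9 − 13.2) = 84 / 12.7 = 6.614 d.
1st instar: 119 / (25.9 − 12.3) = 119 / 13.6 = 8.750 d.
2nd instar: 102 / (25.9 − 13.8) = 102 / 12.1 = 8.430 d.
Sum = 23.794 ≈ 23.8 days.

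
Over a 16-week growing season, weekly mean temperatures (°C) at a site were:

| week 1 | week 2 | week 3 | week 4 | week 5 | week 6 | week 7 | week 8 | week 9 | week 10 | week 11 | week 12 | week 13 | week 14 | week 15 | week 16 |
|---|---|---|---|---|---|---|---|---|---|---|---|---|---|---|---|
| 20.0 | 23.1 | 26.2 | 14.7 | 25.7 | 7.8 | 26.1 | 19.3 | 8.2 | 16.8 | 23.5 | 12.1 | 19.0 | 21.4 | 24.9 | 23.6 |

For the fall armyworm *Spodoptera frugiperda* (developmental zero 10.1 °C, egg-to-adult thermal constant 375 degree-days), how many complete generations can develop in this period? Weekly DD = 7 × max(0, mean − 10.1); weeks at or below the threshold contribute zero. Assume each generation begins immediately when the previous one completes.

Weekly DD (7 × max(0, T̄ − 10.1)): 69.3, 91.0, 112.7, 32.2, 109.2, 0.0, 112.0, 64.4, 0.0, 46.9, 93.8, 14.0, 62.3, 79.1, 103.6, 94.5.
Season total = 1085.0 DD.
Complete generations = ⌊1085.0 / 375⌋ = 2.

2 generations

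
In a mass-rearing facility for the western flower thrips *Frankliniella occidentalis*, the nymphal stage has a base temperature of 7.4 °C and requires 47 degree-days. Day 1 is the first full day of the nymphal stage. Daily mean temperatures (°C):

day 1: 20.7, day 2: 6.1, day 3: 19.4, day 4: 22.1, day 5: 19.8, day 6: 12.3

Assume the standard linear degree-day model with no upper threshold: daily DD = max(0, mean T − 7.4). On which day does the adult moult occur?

day 5

Daily DD above 7.4 °C: 13.3, 0.0, 12.0, 14.7, 12.4, 4.9.
Cumulative: 13.3, 13.3, 25.3, 40.0, 52.4, 57.3.
The total first reaches 47 DD on day 5.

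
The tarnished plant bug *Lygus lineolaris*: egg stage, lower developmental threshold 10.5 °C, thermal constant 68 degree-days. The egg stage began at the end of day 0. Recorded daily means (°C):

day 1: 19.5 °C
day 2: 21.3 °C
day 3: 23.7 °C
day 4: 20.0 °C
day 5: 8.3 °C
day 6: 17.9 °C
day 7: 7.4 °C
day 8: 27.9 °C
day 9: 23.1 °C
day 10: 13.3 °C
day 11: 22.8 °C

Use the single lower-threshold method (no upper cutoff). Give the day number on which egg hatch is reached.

day 9

Daily DD above 10.5 °C: 9.0, 10.8, 13.2, 9.5, 0.0, 7.4, 0.0, 17.4, 12.6, 2.8, 12.3.
Cumulative: 9.0, 19.8, 33.0, 42.5, 42.5, 49.9, 49.9, 67.3, 79.9, 82.7, 95.0.
The total first reaches 68 DD on day 9.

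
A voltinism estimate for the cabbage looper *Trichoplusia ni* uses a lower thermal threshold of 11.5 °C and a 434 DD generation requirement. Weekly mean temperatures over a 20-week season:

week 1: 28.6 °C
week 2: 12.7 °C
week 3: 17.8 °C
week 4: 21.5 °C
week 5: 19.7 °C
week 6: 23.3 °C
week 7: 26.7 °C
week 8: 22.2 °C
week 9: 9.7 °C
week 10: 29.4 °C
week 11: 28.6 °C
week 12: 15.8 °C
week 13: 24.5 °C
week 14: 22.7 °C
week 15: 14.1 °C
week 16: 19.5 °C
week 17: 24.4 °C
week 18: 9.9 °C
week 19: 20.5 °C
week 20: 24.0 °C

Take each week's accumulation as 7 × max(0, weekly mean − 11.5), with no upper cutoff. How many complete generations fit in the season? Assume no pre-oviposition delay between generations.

3 generations

Weekly DD (7 × max(0, T̄ − 11.5)): 119.7, 8.4, 44.1, 70.0, 57.4, 82.6, 106.4, 74.9, 0.0, 125.3, 119.7, 30.1, 91.0, 78.4, 18.2, 56.0, 90.3, 0.0, 63.0, 87.5.
Season total = 1323.0 DD.
Complete generations = ⌊1323.0 / 434⌋ = 3.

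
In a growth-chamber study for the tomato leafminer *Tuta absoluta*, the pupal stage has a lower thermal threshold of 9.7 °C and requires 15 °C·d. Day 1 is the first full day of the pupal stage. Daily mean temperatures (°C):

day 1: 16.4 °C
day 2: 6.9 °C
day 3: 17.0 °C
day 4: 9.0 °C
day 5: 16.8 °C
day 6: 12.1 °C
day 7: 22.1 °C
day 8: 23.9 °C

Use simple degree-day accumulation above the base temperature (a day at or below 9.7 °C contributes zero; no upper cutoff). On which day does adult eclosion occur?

Daily DD above 9.7 °C: 6.7, 0.0, 7.3, 0.0, 7.1, 2.4, 12.4, 14.2.
Cumulative: 6.7, 6.7, 14.0, 14.0, 21.1, 23.5, 35.9, 50.1.
The total first reaches 15 DD on day 5.

day 5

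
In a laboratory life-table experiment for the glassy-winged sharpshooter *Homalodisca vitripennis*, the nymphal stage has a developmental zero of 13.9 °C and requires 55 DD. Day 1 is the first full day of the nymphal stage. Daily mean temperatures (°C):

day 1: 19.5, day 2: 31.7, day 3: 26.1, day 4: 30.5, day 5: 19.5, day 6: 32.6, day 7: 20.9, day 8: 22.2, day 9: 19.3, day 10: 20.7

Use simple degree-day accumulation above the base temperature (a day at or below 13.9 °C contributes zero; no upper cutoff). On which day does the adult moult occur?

Daily DD above 13.9 °C: 5.6, 17.8, 12.2, 16.6, 5.6, 18.7, 7.0, 8.3, 5.4, 6.8.
Cumulative: 5.6, 23.4, 35.6, 52.2, 57.8, 76.5, 83.5, 91.8, 97.2, 104.0.
The total first reaches 55 DD on day 5.

day 5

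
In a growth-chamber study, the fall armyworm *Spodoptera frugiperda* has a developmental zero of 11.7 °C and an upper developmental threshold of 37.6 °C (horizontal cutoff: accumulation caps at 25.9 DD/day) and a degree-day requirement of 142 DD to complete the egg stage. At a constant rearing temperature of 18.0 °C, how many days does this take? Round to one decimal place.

Daily accumulation = 18.0 − 11.7 = 6.3 DD/day.
Duration = 142 / 6.3 = 22.540 ≈ 22.5 days.

22.5 days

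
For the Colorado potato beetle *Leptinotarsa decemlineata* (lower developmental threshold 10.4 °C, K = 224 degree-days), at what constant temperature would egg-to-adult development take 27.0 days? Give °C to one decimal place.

Required daily accumulation = 224 / 27.0 = 8.296 DD/day.
T = T_base + 8.296 = 10.4 + 8.296 = 18.696 ≈ 18.7 °C.

18.7 °C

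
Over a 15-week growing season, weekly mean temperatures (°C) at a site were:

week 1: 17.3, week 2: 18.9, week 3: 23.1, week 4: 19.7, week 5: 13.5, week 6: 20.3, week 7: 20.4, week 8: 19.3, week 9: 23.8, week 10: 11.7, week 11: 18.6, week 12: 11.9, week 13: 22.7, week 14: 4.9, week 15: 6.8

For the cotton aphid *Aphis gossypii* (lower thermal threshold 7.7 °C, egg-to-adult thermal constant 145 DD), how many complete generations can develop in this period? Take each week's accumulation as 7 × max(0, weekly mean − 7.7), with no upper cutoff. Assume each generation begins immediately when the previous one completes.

6 generations

Weekly DD (7 × max(0, T̄ − 7.7)): 67.2, 78.4, 107.8, 84.0, 40.6, 88.2, 88.9, 81.2, 112.7, 28.0, 76.3, 29.4, 105.0, 0.0, 0.0.
Season total = 987.7 DD.
Complete generations = ⌊987.7 / 145⌋ = 6.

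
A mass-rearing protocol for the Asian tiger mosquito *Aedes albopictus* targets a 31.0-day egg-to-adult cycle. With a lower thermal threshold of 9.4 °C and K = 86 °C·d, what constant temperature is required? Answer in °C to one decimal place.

Required daily accumulation = 86 / 31.0 = 2.774 DD/day.
T = T_base + 2.774 = 9.4 + 2.774 = 12.174 ≈ 12.2 °C.

12.2 °C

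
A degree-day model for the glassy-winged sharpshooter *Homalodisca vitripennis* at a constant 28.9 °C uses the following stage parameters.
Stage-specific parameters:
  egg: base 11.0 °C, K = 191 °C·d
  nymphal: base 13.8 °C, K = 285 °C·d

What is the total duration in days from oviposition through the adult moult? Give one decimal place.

egg: 191 / (28.9 − 11.0) = 191 / 17.9 = 10.670 d.
nymphal: 285 / (28.9 − 13.8) = 285 / 15.1 = 18.874 d.
Sum = 29.545 ≈ 29.5 days.

29.5 days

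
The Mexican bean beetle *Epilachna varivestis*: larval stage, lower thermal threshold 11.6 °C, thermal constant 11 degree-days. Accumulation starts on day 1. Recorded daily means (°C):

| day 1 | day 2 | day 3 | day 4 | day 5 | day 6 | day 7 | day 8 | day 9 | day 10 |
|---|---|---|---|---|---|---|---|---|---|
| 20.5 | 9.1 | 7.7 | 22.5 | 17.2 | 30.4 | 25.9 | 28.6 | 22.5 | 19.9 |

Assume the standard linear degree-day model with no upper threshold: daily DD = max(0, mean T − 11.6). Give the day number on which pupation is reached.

day 4

Daily DD above 11.6 °C: 8.9, 0.0, 0.0, 10.9, 5.6, 18.8, 14.3, 17.0, 10.9, 8.3.
Cumulative: 8.9, 8.9, 8.9, 19.8, 25.4, 44.2, 58.5, 75.5, 86.4, 94.7.
The total first reaches 11 DD on day 4.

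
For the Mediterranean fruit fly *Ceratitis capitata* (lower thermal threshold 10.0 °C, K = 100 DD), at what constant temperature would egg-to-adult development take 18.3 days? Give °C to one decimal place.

15.5 °C

Required daily accumulation = 100 / 18.3 = 5.464 DD/day.
T = T_base + 5.464 = 10.0 + 5.464 = 15.464 ≈ 15.5 °C.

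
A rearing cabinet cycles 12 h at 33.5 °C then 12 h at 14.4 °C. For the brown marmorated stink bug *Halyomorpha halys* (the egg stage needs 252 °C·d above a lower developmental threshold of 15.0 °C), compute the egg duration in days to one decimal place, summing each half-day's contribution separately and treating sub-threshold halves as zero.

Day half: max(0, 33.5 − 15.0) × 0.5 = 18.5 × 0.5 = 9.25 DD.
Night half: max(0, 14.4 − 15.0) × 0.5 = 0.0 × 0.5 = 0.00 DD.
Per 24 h: 9.25 DD/day.
Duration = 252 / 9.25 = 27.243 ≈ 27.2 days.

27.2 days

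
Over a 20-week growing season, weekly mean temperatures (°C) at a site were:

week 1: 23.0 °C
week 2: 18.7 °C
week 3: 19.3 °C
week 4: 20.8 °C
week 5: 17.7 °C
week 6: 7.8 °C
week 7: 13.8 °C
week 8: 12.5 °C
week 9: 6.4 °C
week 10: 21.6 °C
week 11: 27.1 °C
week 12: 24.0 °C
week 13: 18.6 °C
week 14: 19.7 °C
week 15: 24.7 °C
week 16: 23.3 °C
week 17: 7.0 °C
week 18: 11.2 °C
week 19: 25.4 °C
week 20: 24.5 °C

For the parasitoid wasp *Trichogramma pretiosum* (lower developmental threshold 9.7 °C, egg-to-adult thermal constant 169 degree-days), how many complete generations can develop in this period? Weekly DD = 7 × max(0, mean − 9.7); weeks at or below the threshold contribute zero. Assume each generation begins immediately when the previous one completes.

Weekly DD (7 × max(0, T̄ − 9.7)): 93.1, 63.0, 67.2, 77.7, 56.0, 0.0, 28.7, 19.6, 0.0, 83.3, 121.8, 100.1, 62.3, 70.0, 105.0, 95.2, 0.0, 10.5, 109.9, 103.6.
Season total = 1267.0 DD.
Complete generations = ⌊1267.0 / 169⌋ = 7.

7 generations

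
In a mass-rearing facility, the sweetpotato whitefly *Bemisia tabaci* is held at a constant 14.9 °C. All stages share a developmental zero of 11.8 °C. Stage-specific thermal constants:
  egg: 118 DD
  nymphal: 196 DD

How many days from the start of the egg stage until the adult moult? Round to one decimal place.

Daily accumulation at 14.9 °C = 14.9 − 11.8 = 3.1 DD/day.
Total K = 118 + 196 = 314 DD.
Total duration = 314 / 3.1 = 101.290 ≈ 101.3 days.

101.3 days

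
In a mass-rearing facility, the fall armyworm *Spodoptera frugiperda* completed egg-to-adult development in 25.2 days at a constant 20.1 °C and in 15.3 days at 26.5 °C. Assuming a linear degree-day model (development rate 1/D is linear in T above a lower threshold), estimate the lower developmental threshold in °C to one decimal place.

10.2 °C

Linear rate model ⇒ the product D·(T − T_b) is constant across temperatures.
25.2·(20.1 − T_b) = 15.3·(26.5 − T_b)
T_b = (25.2·20.1 − 15.3·26.5) / (25.2 − 15.3) = 101.07 / 9.9 = 10.209 °C ≈ 10.2 °C.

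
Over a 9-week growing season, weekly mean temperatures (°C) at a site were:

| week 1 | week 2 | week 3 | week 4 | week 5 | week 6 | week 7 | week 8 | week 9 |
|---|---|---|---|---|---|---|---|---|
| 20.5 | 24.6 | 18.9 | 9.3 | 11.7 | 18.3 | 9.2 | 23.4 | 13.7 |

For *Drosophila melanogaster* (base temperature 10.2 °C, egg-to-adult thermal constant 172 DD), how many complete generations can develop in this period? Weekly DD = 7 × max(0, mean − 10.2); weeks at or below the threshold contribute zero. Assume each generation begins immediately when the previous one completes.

2 generations

Weekly DD (7 × max(0, T̄ − 10.2)): 72.1, 100.8, 60.9, 0.0, 10.5, 56.7, 0.0, 92.4, 24.5.
Season total = 417.9 DD.
Complete generations = ⌊417.9 / 172⌋ = 2.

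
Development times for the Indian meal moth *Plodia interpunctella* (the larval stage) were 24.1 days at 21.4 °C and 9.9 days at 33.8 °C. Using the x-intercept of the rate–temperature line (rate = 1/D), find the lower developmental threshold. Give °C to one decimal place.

Equal thermal constants: D₁(T₁ − T_b) = D₂(T₂ − T_b).
24.1·(21.4 − T_b) = 9.9·(33.8 − T_b)
T_b = (24.1·21.4 − 9.9·33.8) / (24.1 − 9.9) = 181.12 / 14.2 = 12.755 °C ≈ 12.8 °C.

12.8 °C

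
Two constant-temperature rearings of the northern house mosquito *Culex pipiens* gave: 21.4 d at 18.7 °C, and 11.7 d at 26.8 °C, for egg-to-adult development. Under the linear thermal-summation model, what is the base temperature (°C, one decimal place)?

8.9 °C

Linear rate model ⇒ the product D·(T − T_b) is constant across temperatures.
21.4·(18.7 − T_b) = 11.7·(26.8 − T_b)
T_b = (21.4·18.7 − 11.7·26.8) / (21.4 − 11.7) = 86.62 / 9.7 = 8.930 °C ≈ 8.9 °C.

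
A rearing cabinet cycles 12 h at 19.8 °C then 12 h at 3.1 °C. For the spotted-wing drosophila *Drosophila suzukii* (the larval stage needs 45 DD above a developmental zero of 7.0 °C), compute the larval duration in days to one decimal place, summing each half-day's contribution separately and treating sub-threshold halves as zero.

7.0 days

Day half: max(0, 19.8 − 7.0) × 0.5 = 12.8 × 0.5 = 6.40 DD.
Night half: max(0, 3.1 − 7.0) × 0.5 = 0.0 × 0.5 = 0.00 DD.
Per 24 h: 6.40 DD/day.
Duration = 45 / 6.40 = 7.031 ≈ 7.0 days.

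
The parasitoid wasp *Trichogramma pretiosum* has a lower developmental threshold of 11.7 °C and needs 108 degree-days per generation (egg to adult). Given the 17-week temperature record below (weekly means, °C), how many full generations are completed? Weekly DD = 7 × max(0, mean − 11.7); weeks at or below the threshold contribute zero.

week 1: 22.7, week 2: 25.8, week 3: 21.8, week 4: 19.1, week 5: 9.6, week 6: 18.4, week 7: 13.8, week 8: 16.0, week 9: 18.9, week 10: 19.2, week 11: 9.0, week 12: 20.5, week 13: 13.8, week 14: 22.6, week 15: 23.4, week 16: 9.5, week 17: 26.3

7 generations

Weekly DD (7 × max(0, T̄ − 11.7)): 77.0, 98.7, 70.7, 51.8, 0.0, 46.9, 14.7, 30.1, 50.4, 52.5, 0.0, 61.6, 14.7, 76.3, 81.9, 0.0, 102.2.
Season total = 829.5 DD.
Complete generations = ⌊829.5 / 108⌋ = 7.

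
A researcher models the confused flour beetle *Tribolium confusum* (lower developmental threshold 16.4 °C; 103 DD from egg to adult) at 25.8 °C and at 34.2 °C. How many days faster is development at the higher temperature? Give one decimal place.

5.2 days

At 25.8 °C: 103 / (25.8 − 16.4) = 103 / 9.4 = 10.957 d.
At 34.2 °C: 103 / (34.2 − 16.4) = 103 / 17.8 = 5.787 d.
Difference = |10.957 − 5.787| = 5.171 ≈ 5.2 days.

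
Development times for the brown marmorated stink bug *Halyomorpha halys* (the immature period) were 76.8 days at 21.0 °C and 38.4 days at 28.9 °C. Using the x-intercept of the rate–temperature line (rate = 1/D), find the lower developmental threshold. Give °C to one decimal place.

Linear rate model ⇒ the product D·(T − T_b) is constant across temperatures.
76.8·(21.0 − T_b) = 38.4·(28.9 − T_b)
T_b = (76.8·21.0 − 38.4·28.9) / (76.8 − 38.4) = 503.04 / 38.4 = 13.100 °C ≈ 13.1 °C.

13.1 °C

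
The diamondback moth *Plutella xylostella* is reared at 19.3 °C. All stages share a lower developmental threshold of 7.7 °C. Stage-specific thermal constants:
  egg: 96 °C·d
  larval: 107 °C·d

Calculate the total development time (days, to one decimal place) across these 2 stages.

Daily accumulation at 19.3 °C = 19.3 − 7.7 = 11.6 DD/day.
Total K = 96 + 107 = 203 DD.
Total duration = 203 / 11.6 = 17.500 ≈ 17.5 days.

17.5 days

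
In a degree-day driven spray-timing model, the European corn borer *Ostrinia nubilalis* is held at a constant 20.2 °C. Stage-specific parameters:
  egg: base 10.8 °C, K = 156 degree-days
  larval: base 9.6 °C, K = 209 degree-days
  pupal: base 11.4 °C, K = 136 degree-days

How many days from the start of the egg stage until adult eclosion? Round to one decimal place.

egg: 156 / (20.2 − 10.8) = 156 / 9.4 = 16.596 d.
larval: 209 / (20.2 − 9.6) = 209 / 10.6 = 19.717 d.
pupal: 136 / (20.2 − 11.4) = 136 / 8.8 = 15.455 d.
Sum = 51.767 ≈ 51.8 days.

51.8 days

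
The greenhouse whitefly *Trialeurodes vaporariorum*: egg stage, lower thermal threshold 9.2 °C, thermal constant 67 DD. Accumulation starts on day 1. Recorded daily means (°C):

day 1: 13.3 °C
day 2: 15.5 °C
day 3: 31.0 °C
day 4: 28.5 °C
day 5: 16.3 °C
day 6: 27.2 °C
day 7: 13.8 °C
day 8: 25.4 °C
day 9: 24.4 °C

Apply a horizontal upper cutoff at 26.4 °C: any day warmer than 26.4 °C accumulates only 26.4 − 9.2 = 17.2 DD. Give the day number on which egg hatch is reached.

Daily DD above 9.2 °C (capped at 17.2): 4.1, 6.3, 17.2, 17.2, 7.1, 17.2, 4.6, 16.2, 15.2.
Cumulative: 4.1, 10.4, 27.6, 44.8, 51.9, 69.1, 73.7, 89.9, 105.1.
The total first reaches 67 DD on day 6.

day 6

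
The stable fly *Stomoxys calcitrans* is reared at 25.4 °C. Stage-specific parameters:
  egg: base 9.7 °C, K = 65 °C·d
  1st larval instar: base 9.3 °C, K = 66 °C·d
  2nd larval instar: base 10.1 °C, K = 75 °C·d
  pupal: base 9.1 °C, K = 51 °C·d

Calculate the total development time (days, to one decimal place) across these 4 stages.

16.3 days

egg: 65 / (25.4 − 9.7) = 65 / 15.7 = 4.140 d.
1st larval instar: 66 / (25.4 − 9.3) = 66 / 16.1 = 4.099 d.
2nd larval instar: 75 / (25.4 − 10.1) = 75 / 15.3 = 4.902 d.
pupal: 51 / (25.4 − 9.1) = 51 / 16.3 = 3.129 d.
Sum = 16.270 ≈ 16.3 days.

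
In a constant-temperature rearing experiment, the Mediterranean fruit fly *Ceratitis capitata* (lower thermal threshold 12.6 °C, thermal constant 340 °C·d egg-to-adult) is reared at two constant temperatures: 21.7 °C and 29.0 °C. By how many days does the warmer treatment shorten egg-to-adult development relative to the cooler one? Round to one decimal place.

16.6 days

At 21.7 °C: 340 / (21.7 − 12.6) = 340 / 9.1 = 37.363 d.
At 29.0 °C: 340 / (29.0 − 12.6) = 340 / 16.4 = 20.732 d.
Difference = |37.363 − 20.732| = 16.631 ≈ 16.6 days.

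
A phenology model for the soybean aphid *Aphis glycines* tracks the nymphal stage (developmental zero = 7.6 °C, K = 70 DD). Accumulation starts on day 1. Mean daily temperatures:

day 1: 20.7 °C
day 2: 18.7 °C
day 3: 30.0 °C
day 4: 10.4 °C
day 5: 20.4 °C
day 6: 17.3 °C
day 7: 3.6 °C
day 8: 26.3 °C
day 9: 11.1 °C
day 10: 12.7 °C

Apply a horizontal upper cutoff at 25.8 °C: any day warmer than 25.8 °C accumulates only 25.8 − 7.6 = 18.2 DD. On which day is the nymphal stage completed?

day 8

Daily DD above 7.6 °C (capped at 18.2): 13.1, 11.1, 18.2, 2.8, 12.8, 9.7, 0.0, 18.2, 3.5, 5.1.
Cumulative: 13.1, 24.2, 42.4, 45.2, 58.0, 67.7, 67.7, 85.9, 89.4, 94.5.
The total first reaches 70 DD on day 8.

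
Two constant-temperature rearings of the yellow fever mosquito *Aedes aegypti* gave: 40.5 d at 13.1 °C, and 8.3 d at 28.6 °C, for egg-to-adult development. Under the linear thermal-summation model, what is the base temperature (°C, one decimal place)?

Under the model K = D·(T − T_b), so D₁·(T₁ − T_b) = D₂·(T₂ − T_b).
40.5·(13.1 − T_b) = 8.3·(28.6 − T_b)
T_b = (40.5·13.1 − 8.3·28.6) / (40.5 − 8.3) = 293.17 / 32.2 = 9.105 °C ≈ 9.1 °C.

9.1 °C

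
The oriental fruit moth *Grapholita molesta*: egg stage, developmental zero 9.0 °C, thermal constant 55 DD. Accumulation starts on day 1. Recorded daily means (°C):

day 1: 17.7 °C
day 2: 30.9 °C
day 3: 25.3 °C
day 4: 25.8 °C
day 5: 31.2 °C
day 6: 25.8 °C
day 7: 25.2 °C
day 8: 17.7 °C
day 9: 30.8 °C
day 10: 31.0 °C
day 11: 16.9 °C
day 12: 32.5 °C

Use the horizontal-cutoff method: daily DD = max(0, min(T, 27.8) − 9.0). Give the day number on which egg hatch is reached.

day 4

Daily DD above 9.0 °C (capped at 18.8): 8.7, 18.8, 16.3, 16.8, 18.8, 16.8, 16.2, 8.7, 18.8, 18.8, 7.9, 18.8.
Cumulative: 8.7, 27.5, 43.8, 60.6, 79.4, 96.2, 112.4, 121.1, 139.9, 158.7, 166.6, 185.4.
The total first reaches 55 DD on day 4.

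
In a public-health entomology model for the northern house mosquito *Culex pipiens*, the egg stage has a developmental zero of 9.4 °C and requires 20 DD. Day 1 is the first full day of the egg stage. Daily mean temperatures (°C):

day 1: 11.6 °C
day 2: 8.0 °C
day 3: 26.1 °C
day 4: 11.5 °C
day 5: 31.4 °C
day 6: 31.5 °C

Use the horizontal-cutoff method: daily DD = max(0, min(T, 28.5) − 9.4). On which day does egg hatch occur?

Daily DD above 9.4 °C (capped at 19.1): 2.2, 0.0, 16.7, 2.1, 19.1, 19.1.
Cumulative: 2.2, 2.2, 18.9, 21.0, 40.1, 59.2.
The total first reaches 20 DD on day 4.

day 4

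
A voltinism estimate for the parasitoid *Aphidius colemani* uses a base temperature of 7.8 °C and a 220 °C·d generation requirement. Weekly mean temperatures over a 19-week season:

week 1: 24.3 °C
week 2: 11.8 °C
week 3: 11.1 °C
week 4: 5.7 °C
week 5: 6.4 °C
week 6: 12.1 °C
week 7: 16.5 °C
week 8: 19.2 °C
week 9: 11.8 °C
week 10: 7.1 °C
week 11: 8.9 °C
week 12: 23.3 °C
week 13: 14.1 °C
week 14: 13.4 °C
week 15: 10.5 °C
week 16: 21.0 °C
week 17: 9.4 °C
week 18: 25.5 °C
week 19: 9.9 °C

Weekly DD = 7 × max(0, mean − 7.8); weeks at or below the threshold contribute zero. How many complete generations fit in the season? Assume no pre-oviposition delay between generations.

3 generations

Weekly DD (7 × max(0, T̄ − 7.8)): 115.5, 28.0, 23.1, 0.0, 0.0, 30.1, 60.9, 79.8, 28.0, 0.0, 7.7, 108.5, 44.1, 39.2, 18.9, 92.4, 11.2, 123.9, 14.7.
Season total = 826.0 DD.
Complete generations = ⌊826.0 / 220⌋ = 3.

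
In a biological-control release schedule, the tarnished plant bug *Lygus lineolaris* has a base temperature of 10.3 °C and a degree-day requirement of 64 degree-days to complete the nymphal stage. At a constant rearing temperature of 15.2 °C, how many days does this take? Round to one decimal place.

Daily accumulation = 15.2 − 10.3 = 4.9 DD/day.
Duration = 64 / 4.9 = 13.061 ≈ 13.1 days.

13.1 days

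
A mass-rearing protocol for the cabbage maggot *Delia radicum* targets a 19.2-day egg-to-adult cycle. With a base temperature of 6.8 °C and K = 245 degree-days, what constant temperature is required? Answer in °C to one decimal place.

Required daily accumulation = 245 / 19.2 = 12.760 DD/day.
T = T_base + 12.760 = 6.8 + 12.760 = 19.560 ≈ 19.6 °C.

19.6 °C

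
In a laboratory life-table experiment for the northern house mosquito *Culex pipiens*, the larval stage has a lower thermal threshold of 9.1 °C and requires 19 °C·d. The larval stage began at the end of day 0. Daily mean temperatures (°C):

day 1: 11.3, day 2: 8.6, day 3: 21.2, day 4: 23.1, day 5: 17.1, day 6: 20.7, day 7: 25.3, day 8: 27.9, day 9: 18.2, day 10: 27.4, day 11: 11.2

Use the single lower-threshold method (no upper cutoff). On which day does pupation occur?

Daily DD above 9.1 °C: 2.2, 0.0, 12.1, 14.0, 8.0, 11.6, 16.2, 18.8, 9.1, 18.3, 2.1.
Cumulative: 2.2, 2.2, 14.3, 28.3, 36.3, 47.9, 64.1, 82.9, 92.0, 110.3, 112.4.
The total first reaches 19 DD on day 4.

day 4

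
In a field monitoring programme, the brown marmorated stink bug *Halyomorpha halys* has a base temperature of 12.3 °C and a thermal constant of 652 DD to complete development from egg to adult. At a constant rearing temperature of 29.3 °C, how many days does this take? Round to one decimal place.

38.4 days

Daily accumulation = 29.3 − 12.3 = 17.0 DD/day.
Duration = 652 / 17.0 = 38.353 ≈ 38.4 days.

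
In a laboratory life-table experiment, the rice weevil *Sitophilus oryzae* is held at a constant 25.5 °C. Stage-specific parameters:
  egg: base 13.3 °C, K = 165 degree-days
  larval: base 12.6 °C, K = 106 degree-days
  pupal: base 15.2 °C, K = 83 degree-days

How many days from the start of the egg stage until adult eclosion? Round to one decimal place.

29.8 days

egg: 165 / (25.5 − 13.3) = 165 / 12.2 = 13.525 d.
larval: 106 / (25.5 − 12.6) = 106 / 12.9 = 8.217 d.
pupal: 83 / (25.5 − 15.2) = 83 / 10.3 = 8.058 d.
Sum = 29.800 ≈ 29.8 days.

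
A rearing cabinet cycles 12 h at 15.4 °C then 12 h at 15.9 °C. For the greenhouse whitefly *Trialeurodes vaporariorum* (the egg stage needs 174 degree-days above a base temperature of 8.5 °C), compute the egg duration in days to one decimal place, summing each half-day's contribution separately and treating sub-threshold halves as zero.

24.3 days

Day half: max(0, 15.4 − 8.5) × 0.5 = 6.9 × 0.5 = 3.45 DD.
Night half: max(0, 15.9 − 8.5) × 0.5 = 7.4 × 0.5 = 3.70 DD.
Per 24 h: 7.15 DD/day.
Duration = 174 / 7.15 = 24.336 ≈ 24.3 days.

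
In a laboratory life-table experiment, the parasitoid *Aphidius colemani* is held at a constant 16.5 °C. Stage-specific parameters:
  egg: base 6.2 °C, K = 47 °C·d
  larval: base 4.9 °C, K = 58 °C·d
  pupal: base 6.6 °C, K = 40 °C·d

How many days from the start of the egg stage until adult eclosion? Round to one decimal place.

egg: 47 / (16.5 − 6.2) = 47 / 10.3 = 4.563 d.
larval: 58 / (16.5 − 4.9) = 58 / 11.6 = 5.000 d.
pupal: 40 / (16.5 − 6.6) = 40 / 9.9 = 4.040 d.
Sum = 13.604 ≈ 13.6 days.

13.6 days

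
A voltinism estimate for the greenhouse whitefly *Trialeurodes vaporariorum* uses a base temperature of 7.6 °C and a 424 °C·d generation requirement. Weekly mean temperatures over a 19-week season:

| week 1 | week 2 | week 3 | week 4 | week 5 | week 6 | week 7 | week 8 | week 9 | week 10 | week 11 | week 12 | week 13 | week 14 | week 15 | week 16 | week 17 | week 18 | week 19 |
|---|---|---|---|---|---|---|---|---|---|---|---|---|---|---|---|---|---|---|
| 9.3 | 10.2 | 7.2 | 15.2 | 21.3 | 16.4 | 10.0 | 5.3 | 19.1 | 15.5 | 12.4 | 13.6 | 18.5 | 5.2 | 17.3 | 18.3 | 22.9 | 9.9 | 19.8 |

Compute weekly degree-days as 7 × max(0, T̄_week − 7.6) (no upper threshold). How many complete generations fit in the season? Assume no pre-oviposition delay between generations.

Weekly DD (7 × max(0, T̄ − 7.6)): 11.9, 18.2, 0.0, 53.2, 95.9, 61.6, 16.8, 0.0, 80.5, 55.3, 33.6, 42.0, 76.3, 0.0, 67.9, 74.9, 107.1, 16.1, 85.4.
Season total = 896.7 DD.
Complete generations = ⌊896.7 / 424⌋ = 2.

2 generations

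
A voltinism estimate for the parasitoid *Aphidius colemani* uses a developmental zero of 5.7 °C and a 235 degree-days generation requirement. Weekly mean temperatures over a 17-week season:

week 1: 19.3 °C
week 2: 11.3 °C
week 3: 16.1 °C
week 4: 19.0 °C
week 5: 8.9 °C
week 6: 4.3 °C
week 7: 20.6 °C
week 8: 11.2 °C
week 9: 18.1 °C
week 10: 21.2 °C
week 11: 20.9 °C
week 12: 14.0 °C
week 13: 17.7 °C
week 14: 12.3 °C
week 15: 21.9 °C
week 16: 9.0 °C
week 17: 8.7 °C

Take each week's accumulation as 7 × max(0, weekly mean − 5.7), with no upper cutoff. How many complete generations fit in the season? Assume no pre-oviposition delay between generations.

Weekly DD (7 × max(0, T̄ − 5.7)): 95.2, 39.2, 72.8, 93.1, 22.4, 0.0, 104.3, 38.5, 86.8, 108.5, 106.4, 58.1, 84.0, 46.2, 113.4, 23.1, 21.0.
Season total = 1113.0 DD.
Complete generations = ⌊1113.0 / 235⌋ = 4.

4 generations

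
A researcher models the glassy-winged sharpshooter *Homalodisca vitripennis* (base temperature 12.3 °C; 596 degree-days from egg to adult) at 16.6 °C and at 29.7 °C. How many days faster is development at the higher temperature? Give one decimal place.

104.4 days

At 16.6 °C: 596 / (16.6 − 12.3) = 596 / 4.3 = 138.605 d.
At 29.7 °C: 596 / (29.7 − 12.3) = 596 / 17.4 = 34.253 d.
Difference = |138.605 − 34.253| = 104.352 ≈ 104.4 days.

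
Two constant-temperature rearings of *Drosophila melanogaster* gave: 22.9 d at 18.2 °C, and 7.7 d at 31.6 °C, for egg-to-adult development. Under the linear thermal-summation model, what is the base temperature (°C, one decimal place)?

Equal thermal constants: D₁(T₁ − T_b) = D₂(T₂ − T_b).
22.9·(18.2 − T_b) = 7.7·(31.6 − T_b)
T_b = (22.9·18.2 − 7.7·31.6) / (22.9 − 7.7) = 173.46 / 15.2 = 11.412 °C ≈ 11.4 °C.

11.4 °C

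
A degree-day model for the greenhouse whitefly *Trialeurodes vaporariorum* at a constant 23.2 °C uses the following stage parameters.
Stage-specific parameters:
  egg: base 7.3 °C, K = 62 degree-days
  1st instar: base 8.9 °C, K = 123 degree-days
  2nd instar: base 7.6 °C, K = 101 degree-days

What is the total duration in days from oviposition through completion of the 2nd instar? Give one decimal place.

19.0 days

egg: 62 / (23.2 − 7.3) = 62 / 15.9 = 3.899 d.
1st instar: 123 / (23.2 − 8.9) = 123 / 14.3 = 8.601 d.
2nd instar: 101 / (23.2 − 7.6) = 101 / 15.6 = 6.474 d.
Sum = 18.975 ≈ 19.0 days.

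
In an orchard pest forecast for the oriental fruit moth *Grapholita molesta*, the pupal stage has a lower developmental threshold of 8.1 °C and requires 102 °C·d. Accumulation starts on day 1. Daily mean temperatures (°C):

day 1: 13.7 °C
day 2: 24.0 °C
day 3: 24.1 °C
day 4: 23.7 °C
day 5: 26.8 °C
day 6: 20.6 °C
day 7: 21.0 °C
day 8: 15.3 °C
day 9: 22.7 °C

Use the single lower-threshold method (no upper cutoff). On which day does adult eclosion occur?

day 8

Daily DD above 8.1 °C: 5.6, 15.9, 16.0, 15.6, 18.7, 12.5, 12.9, 7.2, 14.6.
Cumulative: 5.6, 21.5, 37.5, 53.1, 71.8, 84.3, 97.2, 104.4, 119.0.
The total first reaches 102 DD on day 8.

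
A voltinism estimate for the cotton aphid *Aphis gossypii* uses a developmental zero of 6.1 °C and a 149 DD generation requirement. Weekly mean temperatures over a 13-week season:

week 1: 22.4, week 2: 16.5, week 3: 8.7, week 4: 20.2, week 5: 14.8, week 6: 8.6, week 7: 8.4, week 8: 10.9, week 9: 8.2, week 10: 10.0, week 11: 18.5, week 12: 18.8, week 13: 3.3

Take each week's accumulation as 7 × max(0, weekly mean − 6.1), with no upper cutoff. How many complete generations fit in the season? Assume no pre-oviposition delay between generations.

Weekly DD (7 × max(0, T̄ − 6.1)): 114.1, 72.8, 18.2, 98.7, 60.9, 17.5, 16.1, 33.6, 14.7, 27.3, 86.8, 88.9, 0.0.
Season total = 649.6 DD.
Complete generations = ⌊649.6 / 149⌋ = 4.

4 generations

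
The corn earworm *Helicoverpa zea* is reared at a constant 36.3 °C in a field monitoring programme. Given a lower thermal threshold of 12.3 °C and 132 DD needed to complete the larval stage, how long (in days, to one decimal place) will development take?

Daily accumulation = 36.3 − 12.3 = 24.0 DD/day.
Duration = 132 / 24.0 = 5.500 ≈ 5.5 days.

5.5 days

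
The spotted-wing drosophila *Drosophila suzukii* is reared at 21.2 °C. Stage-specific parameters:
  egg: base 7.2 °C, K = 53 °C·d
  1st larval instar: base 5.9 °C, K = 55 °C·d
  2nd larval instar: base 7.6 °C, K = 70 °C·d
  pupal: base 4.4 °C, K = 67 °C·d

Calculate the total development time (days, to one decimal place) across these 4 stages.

egg: 53 / (21.2 − 7.2) = 53 / 14.0 = 3.786 d.
1st larval instar: 55 / (21.2 − 5.9) = 55 / 15.3 = 3.595 d.
2nd larval instar: 70 / (21.2 − 7.6) = 70 / 13.6 = 5.147 d.
pupal: 67 / (21.2 − 4.4) = 67 / 16.8 = 3.988 d.
Sum = 16.516 ≈ 16.5 days.

16.5 days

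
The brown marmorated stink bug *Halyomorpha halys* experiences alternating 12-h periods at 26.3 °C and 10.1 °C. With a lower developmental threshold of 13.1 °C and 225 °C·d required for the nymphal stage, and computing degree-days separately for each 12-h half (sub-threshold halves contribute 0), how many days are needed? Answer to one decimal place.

34.1 days

Day half: max(0, 26.3 − 13.1) × 0.5 = 13.2 × 0.5 = 6.60 DD.
Night half: max(0, 10.1 − 13.1) × 0.5 = 0.0 × 0.5 = 0.00 DD.
Per 24 h: 6.60 DD/day.
Duration = 225 / 6.60 = 34.091 ≈ 34.1 days.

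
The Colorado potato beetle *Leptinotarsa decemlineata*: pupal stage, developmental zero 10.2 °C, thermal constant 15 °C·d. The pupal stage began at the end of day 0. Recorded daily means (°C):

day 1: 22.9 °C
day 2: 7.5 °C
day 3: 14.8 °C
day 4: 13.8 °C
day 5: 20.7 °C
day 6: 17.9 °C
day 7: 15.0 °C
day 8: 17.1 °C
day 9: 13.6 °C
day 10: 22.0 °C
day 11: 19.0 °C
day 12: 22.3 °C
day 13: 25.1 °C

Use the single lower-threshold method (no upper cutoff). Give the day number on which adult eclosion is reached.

day 3

Daily DD above 10.2 °C: 12.7, 0.0, 4.6, 3.6, 10.5, 7.7, 4.8, 6.9, 3.4, 11.8, 8.8, 12.1, 14.9.
Cumulative: 12.7, 12.7, 17.3, 20.9, 31.4, 39.1, 43.9, 50.8, 54.2, 66.0, 74.8, 86.9, 101.8.
The total first reaches 15 DD on day 3.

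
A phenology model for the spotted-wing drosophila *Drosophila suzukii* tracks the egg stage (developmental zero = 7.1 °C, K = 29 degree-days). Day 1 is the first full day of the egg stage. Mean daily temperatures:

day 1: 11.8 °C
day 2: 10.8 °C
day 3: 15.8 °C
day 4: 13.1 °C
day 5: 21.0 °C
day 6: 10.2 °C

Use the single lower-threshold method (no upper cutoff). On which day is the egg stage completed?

day 5

Daily DD above 7.1 °C: 4.7, 3.7, 8.7, 6.0, 13.9, 3.1.
Cumulative: 4.7, 8.4, 17.1, 23.1, 37.0, 40.1.
The total first reaches 29 DD on day 5.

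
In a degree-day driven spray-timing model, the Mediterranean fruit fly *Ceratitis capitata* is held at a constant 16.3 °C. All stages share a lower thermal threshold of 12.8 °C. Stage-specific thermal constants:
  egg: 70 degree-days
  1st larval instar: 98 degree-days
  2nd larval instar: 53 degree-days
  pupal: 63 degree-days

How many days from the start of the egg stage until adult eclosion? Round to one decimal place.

Daily accumulation at 16.3 °C = 16.3 − 12.8 = 3.5 DD/day.
Total K = 70 + 98 + 53 + 63 = 284 DD.
Total duration = 284 / 3.5 = 81.143 ≈ 81.1 days.

81.1 days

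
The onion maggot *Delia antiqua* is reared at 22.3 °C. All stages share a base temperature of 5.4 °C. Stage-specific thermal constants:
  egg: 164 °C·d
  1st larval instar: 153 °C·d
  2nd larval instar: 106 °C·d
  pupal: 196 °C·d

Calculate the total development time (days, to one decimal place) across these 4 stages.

Daily accumulation at 22.3 °C = 22.3 − 5.4 = 16.9 DD/day.
Total K = 164 + 153 + 106 + 196 = 619 DD.
Total duration = 619 / 16.9 = 36.627 ≈ 36.6 days.

36.6 days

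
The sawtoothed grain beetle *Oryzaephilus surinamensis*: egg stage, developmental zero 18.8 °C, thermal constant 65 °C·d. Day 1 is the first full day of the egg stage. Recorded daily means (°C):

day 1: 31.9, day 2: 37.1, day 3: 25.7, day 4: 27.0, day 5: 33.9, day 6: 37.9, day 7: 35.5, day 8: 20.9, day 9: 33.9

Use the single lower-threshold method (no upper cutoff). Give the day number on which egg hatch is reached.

day 6

Daily DD above 18.8 °C: 13.1, 18.3, 6.9, 8.2, 15.1, 19.1, 16.7, 2.1, 15.1.
Cumulative: 13.1, 31.4, 38.3, 46.5, 61.6, 80.7, 97.4, 99.5, 114.6.
The total first reaches 65 DD on day 6.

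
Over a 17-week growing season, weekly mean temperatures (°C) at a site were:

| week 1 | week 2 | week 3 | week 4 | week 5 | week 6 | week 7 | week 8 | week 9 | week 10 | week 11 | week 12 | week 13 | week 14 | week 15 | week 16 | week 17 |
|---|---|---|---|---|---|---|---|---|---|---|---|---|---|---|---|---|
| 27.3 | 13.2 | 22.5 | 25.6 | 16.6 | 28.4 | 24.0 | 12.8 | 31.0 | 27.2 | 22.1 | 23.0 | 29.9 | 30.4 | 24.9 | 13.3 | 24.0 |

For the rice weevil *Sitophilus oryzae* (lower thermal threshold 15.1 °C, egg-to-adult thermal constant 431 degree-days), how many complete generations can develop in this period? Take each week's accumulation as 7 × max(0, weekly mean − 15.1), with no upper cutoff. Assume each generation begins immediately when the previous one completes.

2 generations

Weekly DD (7 × max(0, T̄ − 15.1)): 85.4, 0.0, 51.8, 73.5, 10.5, 93.1, 62.3, 0.0, 111.3, 84.7, 49.0, 55.3, 103.6, 107.1, 68.6, 0.0, 62.3.
Season total = 1018.5 DD.
Complete generations = ⌊1018.5 / 431⌋ = 2.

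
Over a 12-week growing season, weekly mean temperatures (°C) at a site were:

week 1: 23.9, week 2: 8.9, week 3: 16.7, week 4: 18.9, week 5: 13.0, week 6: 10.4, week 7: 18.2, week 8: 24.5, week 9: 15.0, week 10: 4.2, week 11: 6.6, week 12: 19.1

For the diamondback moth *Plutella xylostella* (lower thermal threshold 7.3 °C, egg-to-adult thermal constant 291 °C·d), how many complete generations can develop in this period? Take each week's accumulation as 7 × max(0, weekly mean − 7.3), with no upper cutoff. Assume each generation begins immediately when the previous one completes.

2 generations

Weekly DD (7 × max(0, T̄ − 7.3)): 116.2, 11.2, 65.8, 81.2, 39.9, 21.7, 76.3, 120.4, 53.9, 0.0, 0.0, 82.6.
Season total = 669.2 DD.
Complete generations = ⌊669.2 / 291⌋ = 2.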